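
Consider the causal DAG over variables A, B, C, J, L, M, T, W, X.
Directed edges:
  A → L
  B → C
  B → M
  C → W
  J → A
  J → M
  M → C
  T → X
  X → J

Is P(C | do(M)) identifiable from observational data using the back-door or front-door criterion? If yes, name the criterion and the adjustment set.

P(C|do(M)): backdoor, adjust for {B}.

desc(M)\{M}={C,W}; candidates ⊆ {A,B,J,L,T,X}.
size 0: {}; under {} M still reaches {A,B,C,J,L,T,W,X} ∋ C.
{B}: M⊥C given {B} in G with M→· removed — back-door holds.
P(C|do(M)) = Σ_{B} P(C|M,B)·P(B).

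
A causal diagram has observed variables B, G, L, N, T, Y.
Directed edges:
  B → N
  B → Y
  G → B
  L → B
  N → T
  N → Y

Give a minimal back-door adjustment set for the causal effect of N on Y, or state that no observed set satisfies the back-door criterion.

N→Y: minimal back-door set {B}.

desc(N)\{N}={T,Y}; candidates ⊆ {B,G,L}.
size 0: {}; under {} N still reaches {B,G,L,Y} ∋ Y.
{B}: N⊥Y given {B} in G with N→· removed — back-door holds.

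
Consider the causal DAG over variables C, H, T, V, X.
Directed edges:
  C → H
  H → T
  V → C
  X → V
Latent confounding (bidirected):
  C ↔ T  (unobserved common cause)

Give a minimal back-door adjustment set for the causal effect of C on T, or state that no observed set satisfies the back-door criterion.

desc(C)\{C}={H,T}; candidates ⊆ {V,X}.
C↔T: latent back-door arc(s) into C.
size 0: {}; under {} C still reaches {T,V,X} ∋ T.
size 1: {V}, {X}; under {V} C still reaches {T} ∋ T.
size 2: {V,X}; under {V,X} C still reaches {T} ∋ T.
C↔T cannot be blocked by any observed set — no back-door set.

C→T: no observed back-door set.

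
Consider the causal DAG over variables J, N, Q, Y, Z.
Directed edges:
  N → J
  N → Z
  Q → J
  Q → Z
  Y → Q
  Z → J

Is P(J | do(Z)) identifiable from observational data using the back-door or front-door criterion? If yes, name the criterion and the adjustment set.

P(J|do(Z)): backdoor, adjust for {N, Q}.

desc(Z)\{Z}={J}; candidates ⊆ {N,Q,Y}.
size 0: {}; under {} Z still reaches {J,N,Q,Y} ∋ J.
size 1: {N}, {Q}, {Y}; under {N} Z still reaches {J,Q,Y} ∋ J.
{N,Q}: Z⊥J given {N,Q} in G with Z→· removed — back-door holds.
P(J|do(Z)) = Σ_{N,Q} P(J|Z,N,Q)·P(N,Q).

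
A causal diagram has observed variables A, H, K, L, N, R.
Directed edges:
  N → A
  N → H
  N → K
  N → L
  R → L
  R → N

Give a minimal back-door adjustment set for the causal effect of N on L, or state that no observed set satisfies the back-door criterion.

desc(N)\{N}={A,H,K,L}; candidates ⊆ {R}.
size 0: {}; under {} N still reaches {L,R} ∋ L.
{R}: N⊥L given {R} in G with N→· removed — back-door holds.

N→L: minimal back-door set {R}.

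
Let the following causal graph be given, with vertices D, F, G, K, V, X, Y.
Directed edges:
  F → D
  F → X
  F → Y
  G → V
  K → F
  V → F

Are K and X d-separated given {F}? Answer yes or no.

Bayes-Ball from K | {F} reaches {G,V}.
X ∉ reach(K|{F}) ⇒ K ⊥ X | {F}.

Yes — K ⊥ X | {F}.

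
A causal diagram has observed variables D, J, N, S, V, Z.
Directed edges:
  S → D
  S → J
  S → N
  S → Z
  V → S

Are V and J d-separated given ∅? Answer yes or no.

No — V and J are d-connected given ∅.

Bayes-Ball from V | ∅ reaches {D,J,N,S,Z}.
J ∈ reach(V|∅) ⇒ V ⊥̸ J | ∅.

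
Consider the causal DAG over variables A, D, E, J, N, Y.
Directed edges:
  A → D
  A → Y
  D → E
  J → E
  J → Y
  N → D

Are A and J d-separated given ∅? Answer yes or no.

Yes — A ⊥ J | ∅.

Bayes-Ball from A | ∅ reaches {D,E,Y}.
J ∉ reach(A|∅) ⇒ A ⊥ J | ∅.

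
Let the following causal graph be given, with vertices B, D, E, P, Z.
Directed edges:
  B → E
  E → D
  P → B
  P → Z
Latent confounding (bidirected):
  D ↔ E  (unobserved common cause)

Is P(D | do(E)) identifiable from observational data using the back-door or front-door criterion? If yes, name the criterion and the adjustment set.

P(D|do(E)): not identifiable (no BD/FD set).

desc(E)\{E}={D}; candidates ⊆ {B,P,Z}.
E↔D: latent back-door arc(s) into E.
size 0: {}; under {} E still reaches {B,D,P,Z} ∋ D.
size 1: {B}, {P}, {Z}; under {B} E still reaches {D} ∋ D.
size 2: {B,P}, {B,Z}, {P,Z}; under {B,P} E still reaches {D} ∋ D.
E↔D cannot be blocked by any observed set — no back-door set.
No mediator lies on a directed E→…→D path.
Neither criterion identifies P(D|do(E)) in this graph.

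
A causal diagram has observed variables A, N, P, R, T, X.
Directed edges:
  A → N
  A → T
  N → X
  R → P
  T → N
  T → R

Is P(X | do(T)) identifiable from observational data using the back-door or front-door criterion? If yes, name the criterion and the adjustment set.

desc(T)\{T}={N,P,R,X}; candidates ⊆ {A}.
size 0: {}; under {} T still reaches {A,N,X} ∋ X.
{A}: T⊥X given {A} in G with T→· removed — back-door holds.
P(X|do(T)) = Σ_{A} P(X|T,A)·P(A).

P(X|do(T)): backdoor, adjust for {A}.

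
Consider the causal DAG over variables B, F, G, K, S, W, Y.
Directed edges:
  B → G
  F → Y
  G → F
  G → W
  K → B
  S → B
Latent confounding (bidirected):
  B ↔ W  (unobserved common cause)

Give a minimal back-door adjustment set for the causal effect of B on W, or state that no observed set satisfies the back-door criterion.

B→W: no observed back-door set.

desc(B)\{B}={F,G,W,Y}; candidates ⊆ {K,S}.
B↔W: latent back-door arc(s) into B.
size 0: {}; under {} B still reaches {K,S,W} ∋ W.
size 1: {K}, {S}; under {K} B still reaches {S,W} ∋ W.
size 2: {K,S}; under {K,S} B still reaches {W} ∋ W.
B↔W cannot be blocked by any observed set — no back-door set.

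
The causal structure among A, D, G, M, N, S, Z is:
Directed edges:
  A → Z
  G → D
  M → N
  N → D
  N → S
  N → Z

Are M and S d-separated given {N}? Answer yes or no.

Bayes-Ball from M | {N} reaches ∅.
S ∉ reach(M|{N}) ⇒ M ⊥ S | {N}.

Yes — M ⊥ S | {N}.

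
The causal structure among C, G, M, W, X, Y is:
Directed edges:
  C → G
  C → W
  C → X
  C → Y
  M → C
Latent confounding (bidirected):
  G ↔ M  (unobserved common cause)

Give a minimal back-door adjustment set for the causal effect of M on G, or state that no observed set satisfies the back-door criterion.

M→G: no observed back-door set.

desc(M)\{M}={C,G,W,X,Y}; candidates ⊆ {—}.
M↔G: latent back-door arc(s) into M.
size 0: {}; under {} M still reaches {G} ∋ G.
M↔G cannot be blocked by any observed set — no back-door set.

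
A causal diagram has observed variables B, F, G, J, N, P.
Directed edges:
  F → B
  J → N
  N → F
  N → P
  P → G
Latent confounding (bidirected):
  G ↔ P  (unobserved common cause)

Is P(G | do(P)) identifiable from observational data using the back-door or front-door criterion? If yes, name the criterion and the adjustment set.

desc(P)\{P}={G}; candidates ⊆ {B,F,J,N}.
P↔G: latent back-door arc(s) into P.
size 0: {}; under {} P still reaches {B,F,G,J,N} ∋ G.
size 1: {B}, {F}, {J} …(+1); under {B} P still reaches {F,G,J,N} ∋ G.
size 2: {B,F}, {B,J}, {B,N} …(+3); under {B,F} P still reaches {G,J,N} ∋ G.
P↔G cannot be blocked by any observed set — no back-door set.
No mediator lies on a directed P→…→G path.
Neither criterion identifies P(G|do(P)) in this graph.

P(G|do(P)): not identifiable (no BD/FD set).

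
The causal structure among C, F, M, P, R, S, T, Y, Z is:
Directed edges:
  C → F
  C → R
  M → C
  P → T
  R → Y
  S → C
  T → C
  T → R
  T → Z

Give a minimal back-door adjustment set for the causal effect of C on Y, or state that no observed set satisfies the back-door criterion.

desc(C)\{C}={F,R,Y}; candidates ⊆ {M,P,S,T,Z}.
size 0: {}; under {} C still reaches {M,P,R,S,T,Y,Z} ∋ Y.
{T}: C⊥Y given {T} in G with C→· removed — back-door holds.

C→Y: minimal back-door set {T}.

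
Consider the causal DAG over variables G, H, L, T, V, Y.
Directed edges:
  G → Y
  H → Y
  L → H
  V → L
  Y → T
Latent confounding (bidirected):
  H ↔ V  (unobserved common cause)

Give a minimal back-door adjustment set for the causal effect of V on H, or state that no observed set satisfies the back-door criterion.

V→H: no observed back-door set.

desc(V)\{V}={H,L,T,Y}; candidates ⊆ {G}.
V↔H: latent back-door arc(s) into V.
size 0: {}; under {} V still reaches {H,T,Y} ∋ H.
size 1: {G}; under {G} V still reaches {H,T,Y} ∋ H.
V↔H cannot be blocked by any observed set — no back-door set.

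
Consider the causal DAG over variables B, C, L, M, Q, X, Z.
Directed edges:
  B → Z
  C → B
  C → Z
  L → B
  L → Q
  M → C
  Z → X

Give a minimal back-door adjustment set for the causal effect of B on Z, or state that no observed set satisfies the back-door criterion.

desc(B)\{B}={X,Z}; candidates ⊆ {C,L,M,Q}.
size 0: {}; under {} B still reaches {C,L,M,Q,X,Z} ∋ Z.
{C}: B⊥Z given {C} in G with B→· removed — back-door holds.

B→Z: minimal back-door set {C}.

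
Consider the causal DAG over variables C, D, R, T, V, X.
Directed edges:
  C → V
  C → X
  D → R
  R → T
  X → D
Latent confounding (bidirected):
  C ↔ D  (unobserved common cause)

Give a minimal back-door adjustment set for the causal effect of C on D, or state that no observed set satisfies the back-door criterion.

C→D: no observed back-door set.

desc(C)\{C}={D,R,T,V,X}; candidates ⊆ {—}.
C↔D: latent back-door arc(s) into C.
size 0: {}; under {} C still reaches {D,R,T} ∋ D.
C↔D cannot be blocked by any observed set — no back-door set.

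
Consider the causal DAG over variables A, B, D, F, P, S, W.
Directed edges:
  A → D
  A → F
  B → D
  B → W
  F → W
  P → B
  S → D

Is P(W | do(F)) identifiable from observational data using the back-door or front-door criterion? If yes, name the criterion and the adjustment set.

P(W|do(F)): backdoor, adjust for ∅.

desc(F)\{F}={W}; candidates ⊆ {A,B,D,P,S}.
∅: F⊥W given ∅ in G with F→· removed — back-door holds.
P(W|do(F)) = P(W|F) — no adjustment needed.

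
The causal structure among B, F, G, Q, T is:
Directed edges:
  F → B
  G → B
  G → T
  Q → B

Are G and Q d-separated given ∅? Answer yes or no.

Bayes-Ball from G | ∅ reaches {B,T}.
Q ∉ reach(G|∅) ⇒ G ⊥ Q | ∅.

Yes — G ⊥ Q | ∅.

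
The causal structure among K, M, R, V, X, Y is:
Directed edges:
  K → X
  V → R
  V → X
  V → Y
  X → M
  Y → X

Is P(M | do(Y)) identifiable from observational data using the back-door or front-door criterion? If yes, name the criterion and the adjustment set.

P(M|do(Y)): backdoor, adjust for {V}.

desc(Y)\{Y}={M,X}; candidates ⊆ {K,R,V}.
size 0: {}; under {} Y still reaches {M,R,V,X} ∋ M.
{V}: Y⊥M given {V} in G with Y→· removed — back-door holds.
P(M|do(Y)) = Σ_{V} P(M|Y,V)·P(V).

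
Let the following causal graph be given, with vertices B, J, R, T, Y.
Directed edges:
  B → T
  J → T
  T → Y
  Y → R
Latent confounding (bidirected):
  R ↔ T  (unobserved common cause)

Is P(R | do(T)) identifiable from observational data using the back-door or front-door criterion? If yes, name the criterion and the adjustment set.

desc(T)\{T}={R,Y}; candidates ⊆ {B,J}.
T↔R: latent back-door arc(s) into T.
size 0: {}; under {} T still reaches {B,J,R} ∋ R.
size 1: {B}, {J}; under {B} T still reaches {J,R} ∋ R.
size 2: {B,J}; under {B,J} T still reaches {R} ∋ R.
T↔R cannot be blocked by any observed set — no back-door set.
{Y}: (i) intercepts every directed T→R path; (ii) no back-door T→{Y}; (iii) {T} blocks every back-door {Y}→R. Front-door holds.
P(R|do(T)) = Σ_{Y} P(Y|T) Σ_{T'} P(R|Y,T')P(T').

P(R|do(T)): frontdoor, adjust for {Y}.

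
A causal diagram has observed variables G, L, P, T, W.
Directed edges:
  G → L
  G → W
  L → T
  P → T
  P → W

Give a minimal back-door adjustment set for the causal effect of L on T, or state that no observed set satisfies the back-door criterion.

desc(L)\{L}={T}; candidates ⊆ {G,P,W}.
∅: L⊥T given ∅ in G with L→· removed — back-door holds.

L→T: minimal back-door set ∅.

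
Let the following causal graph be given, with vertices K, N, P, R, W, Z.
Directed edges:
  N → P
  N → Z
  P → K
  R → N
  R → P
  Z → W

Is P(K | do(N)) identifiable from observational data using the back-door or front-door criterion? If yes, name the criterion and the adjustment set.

P(K|do(N)): backdoor, adjust for {R}.

desc(N)\{N}={K,P,W,Z}; candidates ⊆ {R}.
size 0: {}; under {} N still reaches {K,P,R} ∋ K.
{R}: N⊥K given {R} in G with N→· removed — back-door holds.
P(K|do(N)) = Σ_{R} P(K|N,R)·P(R).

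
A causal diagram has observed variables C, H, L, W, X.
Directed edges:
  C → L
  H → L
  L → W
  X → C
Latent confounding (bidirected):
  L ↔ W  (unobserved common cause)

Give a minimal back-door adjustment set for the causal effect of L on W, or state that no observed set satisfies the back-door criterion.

desc(L)\{L}={W}; candidates ⊆ {C,H,X}.
L↔W: latent back-door arc(s) into L.
size 0: {}; under {} L still reaches {C,H,W,X} ∋ W.
size 1: {C}, {H}, {X}; under {C} L still reaches {H,W} ∋ W.
size 2: {C,H}, {C,X}, {H,X}; under {C,H} L still reaches {W} ∋ W.
L↔W cannot be blocked by any observed set — no back-door set.

L→W: no observed back-door set.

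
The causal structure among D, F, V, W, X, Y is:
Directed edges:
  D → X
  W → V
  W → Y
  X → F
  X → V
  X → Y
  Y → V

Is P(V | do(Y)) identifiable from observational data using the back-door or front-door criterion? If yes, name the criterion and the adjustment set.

desc(Y)\{Y}={V}; candidates ⊆ {D,F,W,X}.
size 0: {}; under {} Y still reaches {D,F,V,W,X} ∋ V.
size 1: {D}, {F}, {W} …(+1); under {D} Y still reaches {F,V,W,X} ∋ V.
{W,X}: Y⊥V given {W,X} in G with Y→· removed — back-door holds.
P(V|do(Y)) = Σ_{W,X} P(V|Y,W,X)·P(W,X).

P(V|do(Y)): backdoor, adjust for {W, X}.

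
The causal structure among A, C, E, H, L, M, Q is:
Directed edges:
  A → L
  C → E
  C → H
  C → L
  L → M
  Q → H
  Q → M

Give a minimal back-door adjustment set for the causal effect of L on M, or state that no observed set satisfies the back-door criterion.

L→M: minimal back-door set ∅.

desc(L)\{L}={M}; candidates ⊆ {A,C,E,H,Q}.
∅: L⊥M given ∅ in G with L→· removed — back-door holds.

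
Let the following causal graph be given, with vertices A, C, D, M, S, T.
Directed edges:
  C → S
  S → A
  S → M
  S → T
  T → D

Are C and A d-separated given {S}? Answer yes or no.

Yes — C ⊥ A | {S}.

Bayes-Ball from C | {S} reaches ∅.
A ∉ reach(C|{S}) ⇒ C ⊥ A | {S}.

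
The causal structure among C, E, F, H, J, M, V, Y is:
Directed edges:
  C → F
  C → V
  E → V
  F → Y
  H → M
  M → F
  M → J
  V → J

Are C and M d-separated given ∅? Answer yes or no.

Bayes-Ball from C | ∅ reaches {F,J,V,Y}.
M ∉ reach(C|∅) ⇒ C ⊥ M | ∅.

Yes — C ⊥ M | ∅.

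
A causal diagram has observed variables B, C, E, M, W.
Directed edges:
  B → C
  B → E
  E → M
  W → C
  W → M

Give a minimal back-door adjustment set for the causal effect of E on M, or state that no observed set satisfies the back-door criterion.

desc(E)\{E}={M}; candidates ⊆ {B,C,W}.
∅: E⊥M given ∅ in G with E→· removed — back-door holds.

E→M: minimal back-door set ∅.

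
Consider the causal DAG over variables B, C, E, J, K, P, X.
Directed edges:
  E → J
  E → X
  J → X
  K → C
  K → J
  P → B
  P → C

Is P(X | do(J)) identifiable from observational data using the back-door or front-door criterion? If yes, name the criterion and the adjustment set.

P(X|do(J)): backdoor, adjust for {E}.

desc(J)\{J}={X}; candidates ⊆ {B,C,E,K,P}.
size 0: {}; under {} J still reaches {C,E,K,X} ∋ X.
{E}: J⊥X given {E} in G with J→· removed — back-door holds.
P(X|do(J)) = Σ_{E} P(X|J,E)·P(E).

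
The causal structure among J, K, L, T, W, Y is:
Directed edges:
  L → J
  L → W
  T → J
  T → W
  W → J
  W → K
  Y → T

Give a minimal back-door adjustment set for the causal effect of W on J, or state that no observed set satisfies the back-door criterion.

desc(W)\{W}={J,K}; candidates ⊆ {L,T,Y}.
size 0: {}; under {} W still reaches {J,L,T,Y} ∋ J.
size 1: {L}, {T}, {Y}; under {L} W still reaches {J,T,Y} ∋ J.
{L,T}: W⊥J given {L,T} in G with W→· removed — back-door holds.

W→J: minimal back-door set {L, T}.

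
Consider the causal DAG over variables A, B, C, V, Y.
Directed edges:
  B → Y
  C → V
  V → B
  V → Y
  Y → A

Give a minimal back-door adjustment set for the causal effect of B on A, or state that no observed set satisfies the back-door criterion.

B→A: minimal back-door set {V}.

desc(B)\{B}={A,Y}; candidates ⊆ {C,V}.
size 0: {}; under {} B still reaches {A,C,V,Y} ∋ A.
{V}: B⊥A given {V} in G with B→· removed — back-door holds.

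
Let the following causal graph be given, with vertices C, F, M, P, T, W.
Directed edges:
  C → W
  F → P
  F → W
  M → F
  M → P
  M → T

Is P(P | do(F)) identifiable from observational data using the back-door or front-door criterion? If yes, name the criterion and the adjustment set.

desc(F)\{F}={P,W}; candidates ⊆ {C,M,T}.
size 0: {}; under {} F still reaches {M,P,T} ∋ P.
{M}: F⊥P given {M} in G with F→· removed — back-door holds.
P(P|do(F)) = Σ_{M} P(P|F,M)·P(M).

P(P|do(F)): backdoor, adjust for {M}.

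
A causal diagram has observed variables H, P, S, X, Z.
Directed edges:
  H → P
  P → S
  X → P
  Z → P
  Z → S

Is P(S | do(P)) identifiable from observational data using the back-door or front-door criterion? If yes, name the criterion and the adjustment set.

P(S|do(P)): backdoor, adjust for {Z}.

desc(P)\{P}={S}; candidates ⊆ {H,X,Z}.
size 0: {}; under {} P still reaches {H,S,X,Z} ∋ S.
{Z}: P⊥S given {Z} in G with P→· removed — back-door holds.
P(S|do(P)) = Σ_{Z} P(S|P,Z)·P(Z).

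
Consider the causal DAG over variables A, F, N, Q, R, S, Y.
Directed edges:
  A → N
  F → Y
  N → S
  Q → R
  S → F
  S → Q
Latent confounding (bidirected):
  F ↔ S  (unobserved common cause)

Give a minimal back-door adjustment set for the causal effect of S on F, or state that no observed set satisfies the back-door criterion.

S→F: no observed back-door set.

desc(S)\{S}={F,Q,R,Y}; candidates ⊆ {A,N}.
S↔F: latent back-door arc(s) into S.
size 0: {}; under {} S still reaches {A,F,N,Y} ∋ F.
size 1: {A}, {N}; under {A} S still reaches {F,N,Y} ∋ F.
size 2: {A,N}; under {A,N} S still reaches {F,Y} ∋ F.
S↔F cannot be blocked by any observed set — no back-door set.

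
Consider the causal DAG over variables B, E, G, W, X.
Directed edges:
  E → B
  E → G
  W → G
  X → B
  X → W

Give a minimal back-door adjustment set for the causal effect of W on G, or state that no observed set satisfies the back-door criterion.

desc(W)\{W}={G}; candidates ⊆ {B,E,X}.
∅: W⊥G given ∅ in G with W→· removed — back-door holds.

W→G: minimal back-door set ∅.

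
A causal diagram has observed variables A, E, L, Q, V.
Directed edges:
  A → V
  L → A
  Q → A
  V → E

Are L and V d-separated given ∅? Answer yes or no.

No — L and V are d-connected given ∅.

Bayes-Ball from L | ∅ reaches {A,E,V}.
V ∈ reach(L|∅) ⇒ L ⊥̸ V | ∅.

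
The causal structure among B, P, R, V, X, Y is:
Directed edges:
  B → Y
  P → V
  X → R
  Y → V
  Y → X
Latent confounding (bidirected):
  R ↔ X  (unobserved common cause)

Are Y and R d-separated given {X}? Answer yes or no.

Bayes-Ball from Y | {X} reaches {B,R,V}.
R ∈ reach(Y|{X}) ⇒ Y ⊥̸ R | {X}.

No — Y and R are d-connected given {X}.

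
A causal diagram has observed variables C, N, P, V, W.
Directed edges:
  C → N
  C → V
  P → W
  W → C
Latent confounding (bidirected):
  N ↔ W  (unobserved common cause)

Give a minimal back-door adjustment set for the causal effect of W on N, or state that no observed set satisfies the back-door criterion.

W→N: no observed back-door set.

desc(W)\{W}={C,N,V}; candidates ⊆ {P}.
W↔N: latent back-door arc(s) into W.
size 0: {}; under {} W still reaches {N,P} ∋ N.
size 1: {P}; under {P} W still reaches {N} ∋ N.
W↔N cannot be blocked by any observed set — no back-door set.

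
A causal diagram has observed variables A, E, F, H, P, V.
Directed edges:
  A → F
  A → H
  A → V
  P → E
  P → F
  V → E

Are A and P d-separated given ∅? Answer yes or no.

Bayes-Ball from A | ∅ reaches {E,F,H,V}.
P ∉ reach(A|∅) ⇒ A ⊥ P | ∅.

Yes — A ⊥ P | ∅.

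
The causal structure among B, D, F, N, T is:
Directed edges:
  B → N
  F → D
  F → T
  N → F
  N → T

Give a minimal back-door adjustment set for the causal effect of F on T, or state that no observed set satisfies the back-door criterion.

F→T: minimal back-door set {N}.

desc(F)\{F}={D,T}; candidates ⊆ {B,N}.
size 0: {}; under {} F still reaches {B,N,T} ∋ T.
{N}: F⊥T given {N} in G with F→· removed — back-door holds.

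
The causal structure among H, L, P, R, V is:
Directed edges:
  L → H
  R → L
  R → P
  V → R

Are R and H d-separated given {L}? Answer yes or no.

Yes — R ⊥ H | {L}.

Bayes-Ball from R | {L} reaches {P,V}.
H ∉ reach(R|{L}) ⇒ R ⊥ H | {L}.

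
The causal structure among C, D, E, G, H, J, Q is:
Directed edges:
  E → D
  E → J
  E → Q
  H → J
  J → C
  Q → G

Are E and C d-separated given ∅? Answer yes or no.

Bayes-Ball from E | ∅ reaches {C,D,G,J,Q}.
C ∈ reach(E|∅) ⇒ E ⊥̸ C | ∅.

No — E and C are d-connected given ∅.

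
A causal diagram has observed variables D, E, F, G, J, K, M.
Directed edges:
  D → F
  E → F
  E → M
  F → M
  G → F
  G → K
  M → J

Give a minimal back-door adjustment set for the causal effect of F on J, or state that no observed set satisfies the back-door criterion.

F→J: minimal back-door set {E}.

desc(F)\{F}={J,M}; candidates ⊆ {D,E,G,K}.
size 0: {}; under {} F still reaches {D,E,G,J,K,M} ∋ J.
{E}: F⊥J given {E} in G with F→· removed — back-door holds.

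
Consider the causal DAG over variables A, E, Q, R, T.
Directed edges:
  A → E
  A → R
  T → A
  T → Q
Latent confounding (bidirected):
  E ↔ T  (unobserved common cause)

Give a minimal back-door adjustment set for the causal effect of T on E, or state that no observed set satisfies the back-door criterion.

desc(T)\{T}={A,E,Q,R}; candidates ⊆ {—}.
T↔E: latent back-door arc(s) into T.
size 0: {}; under {} T still reaches {E} ∋ E.
T↔E cannot be blocked by any observed set — no back-door set.

T→E: no observed back-door set.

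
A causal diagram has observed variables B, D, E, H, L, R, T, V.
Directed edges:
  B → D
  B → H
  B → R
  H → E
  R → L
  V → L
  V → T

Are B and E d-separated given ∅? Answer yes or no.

No — B and E are d-connected given ∅.

Bayes-Ball from B | ∅ reaches {D,E,H,L,R}.
E ∈ reach(B|∅) ⇒ B ⊥̸ E | ∅.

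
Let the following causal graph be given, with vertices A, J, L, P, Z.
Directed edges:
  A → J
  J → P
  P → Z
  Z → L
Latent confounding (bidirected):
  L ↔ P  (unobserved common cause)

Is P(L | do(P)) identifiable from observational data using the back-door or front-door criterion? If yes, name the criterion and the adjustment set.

desc(P)\{P}={L,Z}; candidates ⊆ {A,J}.
P↔L: latent back-door arc(s) into P.
size 0: {}; under {} P still reaches {A,J,L} ∋ L.
size 1: {A}, {J}; under {A} P still reaches {J,L} ∋ L.
size 2: {A,J}; under {A,J} P still reaches {L} ∋ L.
P↔L cannot be blocked by any observed set — no back-door set.
{Z}: (i) intercepts every directed P→L path; (ii) no back-door P→{Z}; (iii) {P} blocks every back-door {Z}→L. Front-door holds.
P(L|do(P)) = Σ_{Z} P(Z|P) Σ_{P'} P(L|Z,P')P(P').

P(L|do(P)): frontdoor, adjust for {Z}.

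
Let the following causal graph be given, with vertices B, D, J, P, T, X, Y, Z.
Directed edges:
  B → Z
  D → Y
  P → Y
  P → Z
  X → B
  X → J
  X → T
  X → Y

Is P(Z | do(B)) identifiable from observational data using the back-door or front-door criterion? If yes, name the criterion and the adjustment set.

desc(B)\{B}={Z}; candidates ⊆ {D,J,P,T,X,Y}.
∅: B⊥Z given ∅ in G with B→· removed — back-door holds.
P(Z|do(B)) = P(Z|B) — no adjustment needed.

P(Z|do(B)): backdoor, adjust for ∅.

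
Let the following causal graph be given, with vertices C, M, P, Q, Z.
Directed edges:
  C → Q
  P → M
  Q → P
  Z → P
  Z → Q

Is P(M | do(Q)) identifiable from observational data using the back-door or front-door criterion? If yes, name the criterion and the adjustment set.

desc(Q)\{Q}={M,P}; candidates ⊆ {C,Z}.
size 0: {}; under {} Q still reaches {C,M,P,Z} ∋ M.
{Z}: Q⊥M given {Z} in G with Q→· removed — back-door holds.
P(M|do(Q)) = Σ_{Z} P(M|Q,Z)·P(Z).

P(M|do(Q)): backdoor, adjust for {Z}.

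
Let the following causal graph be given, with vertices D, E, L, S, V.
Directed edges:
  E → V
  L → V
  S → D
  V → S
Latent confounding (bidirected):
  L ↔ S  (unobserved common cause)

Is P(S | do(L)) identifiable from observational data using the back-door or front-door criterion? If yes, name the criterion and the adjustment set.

P(S|do(L)): frontdoor, adjust for {V}.

desc(L)\{L}={D,S,V}; candidates ⊆ {E}.
L↔S: latent back-door arc(s) into L.
size 0: {}; under {} L still reaches {D,S} ∋ S.
size 1: {E}; under {E} L still reaches {D,S} ∋ S.
L↔S cannot be blocked by any observed set — no back-door set.
{V}: (i) intercepts every directed L→S path; (ii) no back-door L→{V}; (iii) {L} blocks every back-door {V}→S. Front-door holds.
P(S|do(L)) = Σ_{V} P(V|L) Σ_{L'} P(S|V,L')P(L').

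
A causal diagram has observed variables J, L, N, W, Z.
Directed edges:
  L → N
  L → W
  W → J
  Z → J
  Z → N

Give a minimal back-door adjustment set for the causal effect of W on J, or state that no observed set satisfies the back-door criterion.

desc(W)\{W}={J}; candidates ⊆ {L,N,Z}.
∅: W⊥J given ∅ in G with W→· removed — back-door holds.

W→J: minimal back-door set ∅.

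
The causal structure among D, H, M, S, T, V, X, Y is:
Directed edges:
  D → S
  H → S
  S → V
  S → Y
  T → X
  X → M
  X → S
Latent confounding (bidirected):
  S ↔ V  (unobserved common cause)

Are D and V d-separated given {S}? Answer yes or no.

Bayes-Ball from D | {S} reaches {H,M,T,V,X}.
V ∈ reach(D|{S}) ⇒ D ⊥̸ V | {S}.

No — D and V are d-connected given {S}.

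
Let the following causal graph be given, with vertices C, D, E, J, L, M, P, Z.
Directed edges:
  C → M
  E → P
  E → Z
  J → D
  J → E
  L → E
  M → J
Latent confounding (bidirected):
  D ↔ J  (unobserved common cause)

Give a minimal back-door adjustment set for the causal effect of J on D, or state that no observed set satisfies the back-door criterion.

desc(J)\{J}={D,E,P,Z}; candidates ⊆ {C,L,M}.
J↔D: latent back-door arc(s) into J.
size 0: {}; under {} J still reaches {C,D,M} ∋ D.
size 1: {C}, {L}, {M}; under {C} J still reaches {D,M} ∋ D.
size 2: {C,L}, {C,M}, {L,M}; under {C,L} J still reaches {D,M} ∋ D.
J↔D cannot be blocked by any observed set — no back-door set.

J→D: no observed back-door set.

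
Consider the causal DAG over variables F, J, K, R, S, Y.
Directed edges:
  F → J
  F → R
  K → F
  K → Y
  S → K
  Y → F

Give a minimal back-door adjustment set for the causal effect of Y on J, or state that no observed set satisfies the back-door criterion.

desc(Y)\{Y}={F,J,R}; candidates ⊆ {K,S}.
size 0: {}; under {} Y still reaches {F,J,K,R,S} ∋ J.
{K}: Y⊥J given {K} in G with Y→· removed — back-door holds.

Y→J: minimal back-door set {K}.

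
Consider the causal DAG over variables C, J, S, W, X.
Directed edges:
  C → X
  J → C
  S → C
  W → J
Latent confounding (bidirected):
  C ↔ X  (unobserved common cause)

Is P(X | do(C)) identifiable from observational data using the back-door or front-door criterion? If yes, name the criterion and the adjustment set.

desc(C)\{C}={X}; candidates ⊆ {J,S,W}.
C↔X: latent back-door arc(s) into C.
size 0: {}; under {} C still reaches {J,S,W,X} ∋ X.
size 1: {J}, {S}, {W}; under {J} C still reaches {S,X} ∋ X.
size 2: {J,S}, {J,W}, {S,W}; under {J,S} C still reaches {X} ∋ X.
C↔X cannot be blocked by any observed set — no back-door set.
No mediator lies on a directed C→…→X path.
Neither criterion identifies P(X|do(C)) in this graph.

P(X|do(C)): not identifiable (no BD/FD set).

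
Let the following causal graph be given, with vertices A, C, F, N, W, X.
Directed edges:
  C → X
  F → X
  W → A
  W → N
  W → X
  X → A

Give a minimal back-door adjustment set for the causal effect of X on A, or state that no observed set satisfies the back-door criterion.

desc(X)\{X}={A}; candidates ⊆ {C,F,N,W}.
size 0: {}; under {} X still reaches {A,C,F,N,W} ∋ A.
{W}: X⊥A given {W} in G with X→· removed — back-door holds.

X→A: minimal back-door set {W}.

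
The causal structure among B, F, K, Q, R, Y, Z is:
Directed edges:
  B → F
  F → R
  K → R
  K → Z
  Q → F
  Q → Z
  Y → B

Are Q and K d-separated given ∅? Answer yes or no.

Yes — Q ⊥ K | ∅.

Bayes-Ball from Q | ∅ reaches {F,R,Z}.
K ∉ reach(Q|∅) ⇒ Q ⊥ K | ∅.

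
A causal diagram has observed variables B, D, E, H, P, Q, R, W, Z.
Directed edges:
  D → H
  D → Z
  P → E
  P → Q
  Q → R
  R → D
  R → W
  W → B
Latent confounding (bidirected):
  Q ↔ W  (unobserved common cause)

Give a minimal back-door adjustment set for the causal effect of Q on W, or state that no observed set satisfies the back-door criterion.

Q→W: no observed back-door set.

desc(Q)\{Q}={B,D,H,R,W,Z}; candidates ⊆ {E,P}.
Q↔W: latent back-door arc(s) into Q.
size 0: {}; under {} Q still reaches {B,E,P,W} ∋ W.
size 1: {E}, {P}; under {E} Q still reaches {B,P,W} ∋ W.
size 2: {E,P}; under {E,P} Q still reaches {B,W} ∋ W.
Q↔W cannot be blocked by any observed set — no back-door set.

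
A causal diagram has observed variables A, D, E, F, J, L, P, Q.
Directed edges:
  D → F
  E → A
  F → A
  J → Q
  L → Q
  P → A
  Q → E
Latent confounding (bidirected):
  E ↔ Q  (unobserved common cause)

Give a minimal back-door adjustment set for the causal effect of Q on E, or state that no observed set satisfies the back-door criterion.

Q→E: no observed back-door set.

desc(Q)\{Q}={A,E}; candidates ⊆ {D,F,J,L,P}.
Q↔E: latent back-door arc(s) into Q.
size 0: {}; under {} Q still reaches {A,E,J,L} ∋ E.
size 1: {D}, {F}, {J} …(+2); under {D} Q still reaches {A,E,J,L} ∋ E.
size 2: {D,F}, {D,J}, {D,L} …(+7); under {D,F} Q still reaches {A,E,J,L} ∋ E.
Q↔E cannot be blocked by any observed set — no back-door set.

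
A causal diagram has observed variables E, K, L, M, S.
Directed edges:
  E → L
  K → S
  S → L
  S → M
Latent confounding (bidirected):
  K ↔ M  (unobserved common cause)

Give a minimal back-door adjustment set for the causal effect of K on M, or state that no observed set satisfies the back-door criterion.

K→M: no observed back-door set.

desc(K)\{K}={L,M,S}; candidates ⊆ {E}.
K↔M: latent back-door arc(s) into K.
size 0: {}; under {} K still reaches {M} ∋ M.
size 1: {E}; under {E} K still reaches {M} ∋ M.
K↔M cannot be blocked by any observed set — no back-door set.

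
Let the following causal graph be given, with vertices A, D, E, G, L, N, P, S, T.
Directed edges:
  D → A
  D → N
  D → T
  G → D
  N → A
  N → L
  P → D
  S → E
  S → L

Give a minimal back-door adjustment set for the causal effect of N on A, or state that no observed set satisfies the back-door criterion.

desc(N)\{N}={A,L}; candidates ⊆ {D,E,G,P,S,T}.
size 0: {}; under {} N still reaches {A,D,G,P,T} ∋ A.
{D}: N⊥A given {D} in G with N→· removed — back-door holds.

N→A: minimal back-door set {D}.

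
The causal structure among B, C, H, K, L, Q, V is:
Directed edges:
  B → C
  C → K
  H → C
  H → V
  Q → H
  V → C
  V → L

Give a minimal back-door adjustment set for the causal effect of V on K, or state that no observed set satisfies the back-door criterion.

desc(V)\{V}={C,K,L}; candidates ⊆ {B,H,Q}.
size 0: {}; under {} V still reaches {C,H,K,Q} ∋ K.
{H}: V⊥K given {H} in G with V→· removed — back-door holds.

V→K: minimal back-door set {H}.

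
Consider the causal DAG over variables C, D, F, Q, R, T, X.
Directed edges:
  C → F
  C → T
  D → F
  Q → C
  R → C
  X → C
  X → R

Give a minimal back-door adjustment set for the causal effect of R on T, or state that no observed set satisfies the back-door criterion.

R→T: minimal back-door set {X}.

desc(R)\{R}={C,F,T}; candidates ⊆ {D,Q,X}.
size 0: {}; under {} R still reaches {C,F,T,X} ∋ T.
{X}: R⊥T given {X} in G with R→· removed — back-door holds.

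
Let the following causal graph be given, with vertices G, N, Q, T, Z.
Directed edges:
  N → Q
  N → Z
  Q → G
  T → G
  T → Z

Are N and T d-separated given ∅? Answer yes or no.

Yes — N ⊥ T | ∅.

Bayes-Ball from N | ∅ reaches {G,Q,Z}.
T ∉ reach(N|∅) ⇒ N ⊥ T | ∅.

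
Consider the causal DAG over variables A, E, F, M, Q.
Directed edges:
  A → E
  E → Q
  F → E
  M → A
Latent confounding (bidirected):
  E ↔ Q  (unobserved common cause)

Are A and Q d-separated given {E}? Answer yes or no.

Bayes-Ball from A | {E} reaches {F,M,Q}.
Q ∈ reach(A|{E}) ⇒ A ⊥̸ Q | {E}.

No — A and Q are d-connected given {E}.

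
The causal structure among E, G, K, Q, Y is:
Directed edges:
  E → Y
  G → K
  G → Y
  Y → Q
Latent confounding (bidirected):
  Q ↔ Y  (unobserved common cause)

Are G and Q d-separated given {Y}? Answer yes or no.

Bayes-Ball from G | {Y} reaches {E,K,Q}.
Q ∈ reach(G|{Y}) ⇒ G ⊥̸ Q | {Y}.

No — G and Q are d-connected given {Y}.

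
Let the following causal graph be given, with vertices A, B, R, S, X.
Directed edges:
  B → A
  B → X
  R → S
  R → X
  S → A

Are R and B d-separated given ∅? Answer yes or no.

Bayes-Ball from R | ∅ reaches {A,S,X}.
B ∉ reach(R|∅) ⇒ R ⊥ B | ∅.

Yes — R ⊥ B | ∅.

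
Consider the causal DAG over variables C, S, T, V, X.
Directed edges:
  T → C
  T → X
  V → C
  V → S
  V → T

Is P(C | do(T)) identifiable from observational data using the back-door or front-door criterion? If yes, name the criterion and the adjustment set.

desc(T)\{T}={C,X}; candidates ⊆ {S,V}.
size 0: {}; under {} T still reaches {C,S,V} ∋ C.
{V}: T⊥C given {V} in G with T→· removed — back-door holds.
P(C|do(T)) = Σ_{V} P(C|T,V)·P(V).

P(C|do(T)): backdoor, adjust for {V}.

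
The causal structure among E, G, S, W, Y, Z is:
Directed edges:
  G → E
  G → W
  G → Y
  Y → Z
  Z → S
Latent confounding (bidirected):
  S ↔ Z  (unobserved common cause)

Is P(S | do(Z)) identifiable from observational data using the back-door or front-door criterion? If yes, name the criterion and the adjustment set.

P(S|do(Z)): not identifiable (no BD/FD set).

desc(Z)\{Z}={S}; candidates ⊆ {E,G,W,Y}.
Z↔S: latent back-door arc(s) into Z.
size 0: {}; under {} Z still reaches {E,G,S,W,Y} ∋ S.
size 1: {E}, {G}, {W} …(+1); under {E} Z still reaches {G,S,W,Y} ∋ S.
size 2: {E,G}, {E,W}, {E,Y} …(+3); under {E,G} Z still reaches {S,Y} ∋ S.
Z↔S cannot be blocked by any observed set — no back-door set.
No mediator lies on a directed Z→…→S path.
Neither criterion identifies P(S|do(Z)) in this graph.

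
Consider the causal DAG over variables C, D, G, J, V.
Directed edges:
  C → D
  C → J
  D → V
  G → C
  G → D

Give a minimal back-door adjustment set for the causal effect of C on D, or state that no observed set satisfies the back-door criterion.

desc(C)\{C}={D,J,V}; candidates ⊆ {G}.
size 0: {}; under {} C still reaches {D,G,V} ∋ D.
{G}: C⊥D given {G} in G with C→· removed — back-door holds.

C→D: minimal back-door set {G}.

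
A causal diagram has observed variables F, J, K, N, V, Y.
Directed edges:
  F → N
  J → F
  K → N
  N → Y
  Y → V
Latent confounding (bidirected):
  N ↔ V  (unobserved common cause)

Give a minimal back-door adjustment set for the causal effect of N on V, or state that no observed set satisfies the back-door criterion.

N→V: no observed back-door set.

desc(N)\{N}={V,Y}; candidates ⊆ {F,J,K}.
N↔V: latent back-door arc(s) into N.
size 0: {}; under {} N still reaches {F,J,K,V} ∋ V.
size 1: {F}, {J}, {K}; under {F} N still reaches {K,V} ∋ V.
size 2: {F,J}, {F,K}, {J,K}; under {F,J} N still reaches {K,V} ∋ V.
N↔V cannot be blocked by any observed set — no back-door set.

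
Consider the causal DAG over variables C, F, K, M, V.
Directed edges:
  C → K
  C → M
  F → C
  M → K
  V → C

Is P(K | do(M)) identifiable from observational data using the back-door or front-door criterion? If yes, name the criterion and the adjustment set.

desc(M)\{M}={K}; candidates ⊆ {C,F,V}.
size 0: {}; under {} M still reaches {C,F,K,V} ∋ K.
{C}: M⊥K given {C} in G with M→· removed — back-door holds.
P(K|do(M)) = Σ_{C} P(K|M,C)·P(C).

P(K|do(M)): backdoor, adjust for {C}.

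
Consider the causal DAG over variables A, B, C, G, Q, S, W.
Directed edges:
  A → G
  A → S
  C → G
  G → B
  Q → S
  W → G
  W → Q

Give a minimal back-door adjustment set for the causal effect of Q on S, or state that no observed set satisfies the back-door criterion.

Q→S: minimal back-door set ∅.

desc(Q)\{Q}={S}; candidates ⊆ {A,B,C,G,W}.
∅: Q⊥S given ∅ in G with Q→· removed — back-door holds.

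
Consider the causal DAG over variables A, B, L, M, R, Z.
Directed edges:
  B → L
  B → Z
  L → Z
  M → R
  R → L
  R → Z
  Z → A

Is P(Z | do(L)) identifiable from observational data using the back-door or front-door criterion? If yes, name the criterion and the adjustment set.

desc(L)\{L}={A,Z}; candidates ⊆ {B,M,R}.
size 0: {}; under {} L still reaches {A,B,M,R,Z} ∋ Z.
size 1: {B}, {M}, {R}; under {B} L still reaches {A,M,R,Z} ∋ Z.
{B,R}: L⊥Z given {B,R} in G with L→· removed — back-door holds.
P(Z|do(L)) = Σ_{B,R} P(Z|L,B,R)·P(B,R).

P(Z|do(L)): backdoor, adjust for {B, R}.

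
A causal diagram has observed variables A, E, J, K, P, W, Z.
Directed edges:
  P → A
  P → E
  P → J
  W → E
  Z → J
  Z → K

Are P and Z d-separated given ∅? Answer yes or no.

Yes — P ⊥ Z | ∅.

Bayes-Ball from P | ∅ reaches {A,E,J}.
Z ∉ reach(P|∅) ⇒ P ⊥ Z | ∅.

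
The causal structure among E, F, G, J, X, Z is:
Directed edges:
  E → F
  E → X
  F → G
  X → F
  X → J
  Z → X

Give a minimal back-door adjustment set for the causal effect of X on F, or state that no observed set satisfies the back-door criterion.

desc(X)\{X}={F,G,J}; candidates ⊆ {E,Z}.
size 0: {}; under {} X still reaches {E,F,G,Z} ∋ F.
{E}: X⊥F given {E} in G with X→· removed — back-door holds.

X→F: minimal back-door set {E}.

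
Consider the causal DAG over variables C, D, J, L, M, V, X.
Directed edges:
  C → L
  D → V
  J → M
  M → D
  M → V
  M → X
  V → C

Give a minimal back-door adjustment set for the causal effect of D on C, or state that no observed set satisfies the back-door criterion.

D→C: minimal back-door set {M}.

desc(D)\{D}={C,L,V}; candidates ⊆ {J,M,X}.
size 0: {}; under {} D still reaches {C,J,L,M,V,X} ∋ C.
{M}: D⊥C given {M} in G with D→· removed — back-door holds.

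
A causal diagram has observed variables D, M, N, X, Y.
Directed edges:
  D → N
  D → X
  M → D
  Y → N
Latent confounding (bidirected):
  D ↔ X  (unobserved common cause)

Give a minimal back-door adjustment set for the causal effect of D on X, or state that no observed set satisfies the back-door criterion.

D→X: no observed back-door set.

desc(D)\{D}={N,X}; candidates ⊆ {M,Y}.
D↔X: latent back-door arc(s) into D.
size 0: {}; under {} D still reaches {M,X} ∋ X.
size 1: {M}, {Y}; under {M} D still reaches {X} ∋ X.
size 2: {M,Y}; under {M,Y} D still reaches {X} ∋ X.
D↔X cannot be blocked by any observed set — no back-door set.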